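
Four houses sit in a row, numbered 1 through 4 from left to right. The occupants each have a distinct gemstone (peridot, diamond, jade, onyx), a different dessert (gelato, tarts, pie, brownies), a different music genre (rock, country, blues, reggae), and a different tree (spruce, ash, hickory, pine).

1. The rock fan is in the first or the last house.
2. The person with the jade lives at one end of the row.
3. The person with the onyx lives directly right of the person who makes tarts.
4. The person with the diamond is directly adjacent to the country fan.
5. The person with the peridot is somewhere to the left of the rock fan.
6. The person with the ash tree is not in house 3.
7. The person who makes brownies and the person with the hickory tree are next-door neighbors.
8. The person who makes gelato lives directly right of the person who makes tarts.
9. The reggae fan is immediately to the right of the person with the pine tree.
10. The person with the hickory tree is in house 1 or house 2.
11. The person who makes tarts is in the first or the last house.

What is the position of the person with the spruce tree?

The rock fan is in house 4 (clue 5).
From clue 11, the person who makes tarts must be in house 1.
From clue 3, the person with the onyx must be in house 2.
By clue 8, the person who makes gelato is in house 2.
House 3 dessert: only brownies fits.
The only dessert still possible for house 4 is pie.
House 3 tree: only spruce fits.
So house 4 gets ash for tree.
Clue 7: the person with the hickory tree is in house 2.
So house 1 gets blues for music genre.
That leaves pine as the tree for house 1.
From clue 9, the reggae fan must be in house 2.
House 3 music genre: only country fits.
Clue 4: the person with the diamond is in house 4.
That leaves jade as the gemstone for house 1.
That leaves peridot as the gemstone for house 3.
So: house 1 = jade/tarts/blues/pine, house 2 = onyx/gelato/reggae/hickory, house 3 = peridot/brownies/country/spruce, house 4 = diamond/pie/rock/ash.

3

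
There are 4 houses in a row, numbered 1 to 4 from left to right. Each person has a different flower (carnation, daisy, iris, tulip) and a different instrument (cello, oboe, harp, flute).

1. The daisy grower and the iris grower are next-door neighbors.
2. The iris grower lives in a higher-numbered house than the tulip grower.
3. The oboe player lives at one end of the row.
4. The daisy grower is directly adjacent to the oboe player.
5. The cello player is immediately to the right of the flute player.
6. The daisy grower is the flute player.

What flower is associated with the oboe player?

The daisy grower is narrowed to house 2 or 3; consider each.
Placing it in house 3 leads to a contradiction, so it's in house 2.
From clue 1, the iris grower must be in house 3.
By clue 4, the oboe player is in house 1.
Clue 6 places the flute player in house 2.
The only flower still possible for house 1 is tulip.
House 4 flower: only carnation fits.
Clue 5 places the cello player in house 3.
House 4's instrument must be harp (nothing else left).
So: house 1 = tulip/oboe, house 2 = daisy/flute, house 3 = iris/cello, house 4 = carnation/harp.

tulip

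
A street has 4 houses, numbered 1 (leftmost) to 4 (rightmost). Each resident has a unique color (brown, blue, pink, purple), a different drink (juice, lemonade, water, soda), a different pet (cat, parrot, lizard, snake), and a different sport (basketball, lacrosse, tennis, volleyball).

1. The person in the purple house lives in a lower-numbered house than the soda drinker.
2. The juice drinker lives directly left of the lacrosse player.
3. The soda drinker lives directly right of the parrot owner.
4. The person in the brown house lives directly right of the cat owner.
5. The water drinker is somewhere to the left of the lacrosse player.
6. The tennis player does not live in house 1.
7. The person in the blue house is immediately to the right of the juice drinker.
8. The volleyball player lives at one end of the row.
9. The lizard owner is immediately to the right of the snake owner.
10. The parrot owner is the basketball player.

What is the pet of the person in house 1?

cat

So house 4 gets lizard for pet.
Clue 9 places the snake owner in house 3.
House 4 drink: only lemonade fits.
The person in the brown house is narrowed to house 2 or 3; consider each.
Placing it in house 3 leads to a contradiction, so it's in house 2.
The cat owner is in house 1 (clue 4).
The only color still possible for house 1 is purple.
That leaves parrot as the pet for house 2.
From clue 3, the soda drinker must be in house 3.
Clue 10 places the basketball player in house 2.
That leaves water as the drink for house 1.
The only drink still possible for house 2 is juice.
That leaves volleyball as the sport for house 1.
By clue 2, the lacrosse player is in house 3.
The person in the blue house is in house 3 (clue 7).
That leaves pink as the color for house 4.
That leaves tennis as the sport for house 4.
So: house 1 = purple/water/cat/volleyball, house 2 = brown/juice/parrot/basketball, house 3 = blue/soda/snake/lacrosse, house 4 = pink/lemonade/lizard/tennis.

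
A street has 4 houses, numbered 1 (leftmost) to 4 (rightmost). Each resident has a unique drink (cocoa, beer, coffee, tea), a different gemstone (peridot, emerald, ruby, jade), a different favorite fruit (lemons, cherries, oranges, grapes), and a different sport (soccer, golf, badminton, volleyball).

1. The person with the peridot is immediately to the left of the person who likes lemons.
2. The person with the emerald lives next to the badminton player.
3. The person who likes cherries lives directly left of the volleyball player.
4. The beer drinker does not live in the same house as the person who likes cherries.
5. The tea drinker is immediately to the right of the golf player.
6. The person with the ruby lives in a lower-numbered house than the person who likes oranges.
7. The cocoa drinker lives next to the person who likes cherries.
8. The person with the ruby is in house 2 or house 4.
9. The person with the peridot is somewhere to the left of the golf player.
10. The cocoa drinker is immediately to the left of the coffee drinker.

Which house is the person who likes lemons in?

By clue 8, the person with the ruby is in house 2.
By clue 1, the person who likes lemons is in house 2.
That leaves peridot as the gemstone for house 1.
House 1 sport: only soccer fits.
Clue 7: the cocoa drinker is in house 2.
By clue 10, the coffee drinker is in house 3.
House 1's drink must be beer (nothing else left).
House 4 drink: only tea fits.
From clue 4, the person who likes cherries must be in house 3.
Clue 5 places the golf player in house 3.
So house 1 gets grapes for favorite fruit.
That leaves oranges as the favorite fruit for house 4.
By clue 2, the person with the emerald is in house 3.
From clue 3, the volleyball player must be in house 4.
The only gemstone still possible for house 4 is jade.
House 2's sport must be badminton (nothing else left).
So: house 1 = beer/peridot/grapes/soccer, house 2 = cocoa/ruby/lemons/badminton, house 3 = coffee/emerald/cherries/golf, house 4 = tea/jade/oranges/volleyball.

2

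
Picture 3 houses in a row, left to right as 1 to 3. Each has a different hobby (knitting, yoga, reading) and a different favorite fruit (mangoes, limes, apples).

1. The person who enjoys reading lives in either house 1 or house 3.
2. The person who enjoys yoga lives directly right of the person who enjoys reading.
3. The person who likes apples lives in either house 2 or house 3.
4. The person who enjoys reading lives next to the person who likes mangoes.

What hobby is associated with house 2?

yoga

Clue 2 places the person who enjoys yoga in house 2.
The person who enjoys reading is in house 1 (clue 2).
Clue 4 places the person who likes mangoes in house 2.
So house 3 gets knitting for hobby.
The only favorite fruit still possible for house 1 is limes.
House 3's favorite fruit must be apples (nothing else left).
So: house 1 = reading/limes, house 2 = yoga/mangoes, house 3 = knitting/apples.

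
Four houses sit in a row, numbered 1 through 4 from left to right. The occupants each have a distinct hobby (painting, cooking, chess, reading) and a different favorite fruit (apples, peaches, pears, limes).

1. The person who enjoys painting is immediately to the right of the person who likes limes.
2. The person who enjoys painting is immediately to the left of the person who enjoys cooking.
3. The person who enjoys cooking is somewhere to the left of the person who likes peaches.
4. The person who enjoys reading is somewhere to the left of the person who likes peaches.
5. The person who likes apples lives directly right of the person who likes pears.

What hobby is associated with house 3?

By clue 3, the person who enjoys cooking is in house 3.
From clue 3, the person who likes peaches must be in house 4.
House 4 hobby: only chess fits.
The person who likes limes is in house 1 (clue 1).
So house 1 gets reading for hobby.
That leaves painting as the hobby for house 2.
That leaves apples as the favorite fruit for house 3.
House 2 favorite fruit: only pears fits.
So: house 1 = reading/limes, house 2 = painting/pears, house 3 = cooking/apples, house 4 = chess/peaches.

cooking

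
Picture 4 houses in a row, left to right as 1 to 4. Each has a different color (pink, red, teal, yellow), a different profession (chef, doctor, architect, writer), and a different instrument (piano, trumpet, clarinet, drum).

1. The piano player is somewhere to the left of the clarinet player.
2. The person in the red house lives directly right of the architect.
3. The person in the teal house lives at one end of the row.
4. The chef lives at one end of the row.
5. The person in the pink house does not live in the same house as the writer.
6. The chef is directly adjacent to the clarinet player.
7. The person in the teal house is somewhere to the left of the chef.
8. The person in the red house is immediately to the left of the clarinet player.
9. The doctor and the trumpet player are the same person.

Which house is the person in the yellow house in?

By clue 7, the person in the teal house is in house 1.
By clue 7, the chef is in house 4.
Clue 8 places the person in the red house in house 2.
From clue 8, the clarinet player must be in house 3.
Clue 2: the architect is in house 1.
The only profession still possible for house 3 is writer.
House 4 instrument: only drum fits.
From clue 5, the person in the pink house must be in house 4.
By clue 9, the trumpet player is in house 2.
So house 3 gets yellow for color.
That leaves doctor as the profession for house 2.
House 1's instrument must be piano (nothing else left).
So: house 1 = teal/architect/piano, house 2 = red/doctor/trumpet, house 3 = yellow/writer/clarinet, house 4 = pink/chef/drum.

3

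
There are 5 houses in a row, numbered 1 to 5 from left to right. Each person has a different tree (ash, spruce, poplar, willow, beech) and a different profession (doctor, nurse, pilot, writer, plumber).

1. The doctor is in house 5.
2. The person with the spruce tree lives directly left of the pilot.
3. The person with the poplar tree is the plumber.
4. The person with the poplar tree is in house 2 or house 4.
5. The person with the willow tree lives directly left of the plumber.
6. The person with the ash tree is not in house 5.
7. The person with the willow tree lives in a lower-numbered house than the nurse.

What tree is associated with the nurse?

spruce

Clue 1: the doctor is in house 5.
That leaves beech as the tree for house 5.
That leaves writer as the profession for house 1.
The person with the poplar tree is narrowed to house 2 or 4; consider each.
Placing it in house 4 leads to a contradiction, so it's in house 2.
Clue 3 places the plumber in house 2.
By clue 5, the person with the willow tree is in house 1.
House 4 tree: only ash fits.
Clue 2: the pilot is in house 4.
The only tree still possible for house 3 is spruce.
House 3 profession: only nurse fits.
So: house 1 = willow/writer, house 2 = poplar/plumber, house 3 = spruce/nurse, house 4 = ash/pilot, house 5 = beech/doctor.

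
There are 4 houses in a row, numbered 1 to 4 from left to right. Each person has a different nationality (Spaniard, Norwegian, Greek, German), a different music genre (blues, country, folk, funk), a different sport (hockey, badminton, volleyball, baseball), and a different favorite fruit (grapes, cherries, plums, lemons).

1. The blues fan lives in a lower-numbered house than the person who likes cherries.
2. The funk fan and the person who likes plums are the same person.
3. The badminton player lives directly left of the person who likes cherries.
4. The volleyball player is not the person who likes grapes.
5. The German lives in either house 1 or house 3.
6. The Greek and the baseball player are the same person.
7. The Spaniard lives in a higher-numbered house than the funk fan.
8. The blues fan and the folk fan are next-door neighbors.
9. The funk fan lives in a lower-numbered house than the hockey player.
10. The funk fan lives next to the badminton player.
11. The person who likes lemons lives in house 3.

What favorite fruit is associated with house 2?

Clue 11 places the person who likes lemons in house 3.
Clue 10 places the funk fan in house 2.
Clue 2 places the person who likes plums in house 2.
The blues fan is in house 3 (clue 8).
Clue 8: the folk fan is in house 4.
The only music genre still possible for house 1 is country.
House 1's favorite fruit must be grapes (nothing else left).
House 4's favorite fruit must be cherries (nothing else left).
Clue 3: the badminton player is in house 3.
House 1 sport: only baseball fits.
The only sport still possible for house 2 is volleyball.
House 4 sport: only hockey fits.
Clue 6: the Greek is in house 1.
House 2 nationality: only Norwegian fits.
That leaves German as the nationality for house 3.
The only nationality still possible for house 4 is Spaniard.
So: house 1 = Greek/country/baseball/grapes, house 2 = Norwegian/funk/volleyball/plums, house 3 = German/blues/badminton/lemons, house 4 = Spaniard/folk/hockey/cherries.

plums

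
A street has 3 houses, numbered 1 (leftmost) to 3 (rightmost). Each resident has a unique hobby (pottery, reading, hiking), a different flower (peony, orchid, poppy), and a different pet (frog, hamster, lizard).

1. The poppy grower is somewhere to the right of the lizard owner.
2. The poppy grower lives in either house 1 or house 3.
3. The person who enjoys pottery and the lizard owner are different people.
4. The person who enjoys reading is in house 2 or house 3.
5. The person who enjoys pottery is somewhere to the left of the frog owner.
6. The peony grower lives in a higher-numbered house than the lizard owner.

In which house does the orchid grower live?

1

From clue 2, the poppy grower must be in house 3.
So house 1 gets orchid for flower.
House 2 flower: only peony fits.
From clue 6, the lizard owner must be in house 1.
From clue 3, the person who enjoys pottery must be in house 2.
By clue 5, the frog owner is in house 3.
House 1's hobby must be hiking (nothing else left).
That leaves reading as the hobby for house 3.
That leaves hamster as the pet for house 2.
So: house 1 = hiking/orchid/lizard, house 2 = pottery/peony/hamster, house 3 = reading/poppy/frog.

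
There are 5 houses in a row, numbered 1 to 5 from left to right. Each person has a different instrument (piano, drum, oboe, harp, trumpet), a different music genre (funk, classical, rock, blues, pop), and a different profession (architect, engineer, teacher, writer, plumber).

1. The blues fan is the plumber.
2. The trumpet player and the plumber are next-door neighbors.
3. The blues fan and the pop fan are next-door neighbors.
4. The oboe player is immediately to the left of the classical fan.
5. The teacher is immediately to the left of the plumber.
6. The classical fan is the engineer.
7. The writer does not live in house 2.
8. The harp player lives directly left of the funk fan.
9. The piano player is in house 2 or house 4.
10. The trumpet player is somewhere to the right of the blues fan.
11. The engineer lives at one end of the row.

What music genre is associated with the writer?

From clue 11, the engineer must be in house 5.
Clue 6: the classical fan is in house 5.
Clue 4: the oboe player is in house 4.
House 2 instrument: only piano fits.
The harp player is narrowed to house 1 or 3; consider each.
Placing it in house 3 leads to a contradiction, so it's in house 1.
By clue 8, the funk fan is in house 2.
That leaves blues as the music genre for house 4.
Clue 1 places the plumber in house 4.
Clue 3 places the pop fan in house 3.
Clue 5 places the teacher in house 3.
Clue 10: the trumpet player is in house 5.
House 3 instrument: only drum fits.
House 1's music genre must be rock (nothing else left).
The only profession still possible for house 2 is architect.
That leaves writer as the profession for house 1.
So: house 1 = harp/rock/writer, house 2 = piano/funk/architect, house 3 = drum/pop/teacher, house 4 = oboe/blues/plumber, house 5 = trumpet/classical/engineer.

rock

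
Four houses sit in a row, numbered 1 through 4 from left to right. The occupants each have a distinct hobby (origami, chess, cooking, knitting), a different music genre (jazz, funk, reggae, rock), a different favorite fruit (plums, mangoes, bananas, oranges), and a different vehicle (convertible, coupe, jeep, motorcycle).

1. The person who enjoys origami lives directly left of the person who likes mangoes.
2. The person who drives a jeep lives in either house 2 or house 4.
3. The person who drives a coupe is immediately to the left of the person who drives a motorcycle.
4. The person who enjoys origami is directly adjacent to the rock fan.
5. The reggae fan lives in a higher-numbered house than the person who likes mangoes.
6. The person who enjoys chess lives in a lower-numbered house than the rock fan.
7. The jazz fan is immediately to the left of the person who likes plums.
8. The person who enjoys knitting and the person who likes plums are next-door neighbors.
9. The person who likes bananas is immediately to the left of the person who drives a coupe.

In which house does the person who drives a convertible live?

That leaves convertible as the vehicle for house 1.
The person who enjoys chess is narrowed to house 1 or 2; consider each.
Placing it in house 2 leads to a contradiction, so it's in house 1.
Clue 1 places the person who likes mangoes in house 3.
By clue 4, the rock fan is in house 3.
From clue 5, the reggae fan must be in house 4.
House 2's hobby must be origami (nothing else left).
Clue 7: the jazz fan is in house 1.
Clue 7: the person who likes plums is in house 2.
By clue 8, the person who enjoys knitting is in house 3.
That leaves cooking as the hobby for house 4.
So house 2 gets funk for music genre.
The only favorite fruit still possible for house 1 is bananas.
The only favorite fruit still possible for house 4 is oranges.
Clue 9: the person who drives a coupe is in house 2.
House 3 vehicle: only motorcycle fits.
The only vehicle still possible for house 4 is jeep.
So: house 1 = chess/jazz/bananas/convertible, house 2 = origami/funk/plums/coupe, house 3 = knitting/rock/mangoes/motorcycle, house 4 = cooking/reggae/oranges/jeep.

1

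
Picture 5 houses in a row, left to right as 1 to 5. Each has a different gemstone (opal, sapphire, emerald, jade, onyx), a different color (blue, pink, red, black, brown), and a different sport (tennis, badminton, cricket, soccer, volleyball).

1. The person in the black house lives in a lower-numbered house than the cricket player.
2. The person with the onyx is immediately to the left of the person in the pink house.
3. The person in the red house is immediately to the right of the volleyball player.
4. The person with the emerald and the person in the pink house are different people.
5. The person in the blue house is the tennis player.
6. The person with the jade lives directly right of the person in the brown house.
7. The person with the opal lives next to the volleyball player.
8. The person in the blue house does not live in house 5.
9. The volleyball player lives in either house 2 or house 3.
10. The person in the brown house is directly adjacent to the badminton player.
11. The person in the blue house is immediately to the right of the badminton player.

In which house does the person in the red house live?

House 5's color must be pink (nothing else left).
From clue 2, the person with the onyx must be in house 4.
The person in the red house is narrowed to house 3 or 4; consider each.
Placing it in house 4 leads to a contradiction, so it's in house 3.
Clue 3: the volleyball player is in house 2.
The person in the blue house is in house 4 (clue 5).
By clue 5, the tennis player is in house 4.
The badminton player is in house 3 (clue 11).
So house 1 gets black for color.
So house 2 gets brown for color.
House 1 sport: only soccer fits.
House 5 sport: only cricket fits.
By clue 6, the person with the jade is in house 3.
House 5 gemstone: only sapphire fits.
House 1 gemstone: only opal fits.
House 2 gemstone: only emerald fits.
So: house 1 = opal/black/soccer, house 2 = emerald/brown/volleyball, house 3 = jade/red/badminton, house 4 = onyx/blue/tennis, house 5 = sapphire/pink/cricket.

3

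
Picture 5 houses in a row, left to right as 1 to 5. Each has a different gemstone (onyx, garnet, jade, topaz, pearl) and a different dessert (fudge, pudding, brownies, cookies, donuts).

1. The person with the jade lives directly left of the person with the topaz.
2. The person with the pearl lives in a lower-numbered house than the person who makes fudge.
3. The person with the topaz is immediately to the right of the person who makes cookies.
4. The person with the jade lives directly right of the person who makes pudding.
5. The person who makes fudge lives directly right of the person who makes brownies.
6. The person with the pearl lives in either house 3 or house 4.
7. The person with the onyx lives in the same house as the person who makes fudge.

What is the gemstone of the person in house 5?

onyx

House 1 gemstone: only garnet fits.
That leaves jade as the gemstone for house 2.
By clue 1, the person with the topaz is in house 3.
Clue 3: the person who makes cookies is in house 2.
From clue 4, the person who makes pudding must be in house 1.
House 4's gemstone must be pearl (nothing else left).
So house 5 gets onyx for gemstone.
The person who makes fudge is in house 5 (clue 2).
The person who makes brownies is in house 4 (clue 5).
The only dessert still possible for house 3 is donuts.
So: house 1 = garnet/pudding, house 2 = jade/cookies, house 3 = topaz/donuts, house 4 = pearl/brownies, house 5 = onyx/fudge.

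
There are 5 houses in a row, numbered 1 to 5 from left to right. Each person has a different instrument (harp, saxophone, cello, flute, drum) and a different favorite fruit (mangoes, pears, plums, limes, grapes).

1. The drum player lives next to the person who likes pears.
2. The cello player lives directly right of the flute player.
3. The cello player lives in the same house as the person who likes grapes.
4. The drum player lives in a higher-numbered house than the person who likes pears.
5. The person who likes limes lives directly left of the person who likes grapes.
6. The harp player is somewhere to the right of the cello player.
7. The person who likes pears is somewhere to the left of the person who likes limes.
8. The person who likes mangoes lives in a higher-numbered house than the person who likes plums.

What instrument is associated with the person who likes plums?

House 5's favorite fruit must be mangoes (nothing else left).
That leaves saxophone as the instrument for house 1.
House 5 instrument: only harp fits.
House 4 instrument: only cello fits.
Clue 2 places the flute player in house 3.
By clue 3, the person who likes grapes is in house 4.
From clue 5, the person who likes limes must be in house 3.
That leaves drum as the instrument for house 2.
The person who likes pears is in house 1 (clue 1).
House 2 favorite fruit: only plums fits.
So: house 1 = saxophone/pears, house 2 = drum/plums, house 3 = flute/limes, house 4 = cello/grapes, house 5 = harp/mangoes.

drum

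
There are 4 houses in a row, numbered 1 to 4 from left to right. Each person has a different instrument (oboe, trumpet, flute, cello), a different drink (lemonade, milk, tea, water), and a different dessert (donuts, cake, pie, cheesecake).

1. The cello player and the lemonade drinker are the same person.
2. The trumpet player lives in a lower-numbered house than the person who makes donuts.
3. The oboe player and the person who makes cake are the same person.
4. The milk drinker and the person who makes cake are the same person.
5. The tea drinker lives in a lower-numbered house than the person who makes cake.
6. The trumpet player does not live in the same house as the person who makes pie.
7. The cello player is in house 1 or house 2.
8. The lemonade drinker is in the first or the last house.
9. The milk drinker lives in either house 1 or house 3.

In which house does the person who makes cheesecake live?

By clue 1, the cello player is in house 1.
Clue 1 places the lemonade drinker in house 1.
Clue 4 places the milk drinker in house 3.
From clue 4, the person who makes cake must be in house 3.
That leaves tea as the drink for house 2.
House 4 drink: only water fits.
From clue 2, the person who makes donuts must be in house 4.
Clue 3: the oboe player is in house 3.
House 2's instrument must be trumpet (nothing else left).
That leaves flute as the instrument for house 4.
From clue 6, the person who makes pie must be in house 1.
That leaves cheesecake as the dessert for house 2.
So: house 1 = cello/lemonade/pie, house 2 = trumpet/tea/cheesecake, house 3 = oboe/milk/cake, house 4 = flute/water/donuts.

2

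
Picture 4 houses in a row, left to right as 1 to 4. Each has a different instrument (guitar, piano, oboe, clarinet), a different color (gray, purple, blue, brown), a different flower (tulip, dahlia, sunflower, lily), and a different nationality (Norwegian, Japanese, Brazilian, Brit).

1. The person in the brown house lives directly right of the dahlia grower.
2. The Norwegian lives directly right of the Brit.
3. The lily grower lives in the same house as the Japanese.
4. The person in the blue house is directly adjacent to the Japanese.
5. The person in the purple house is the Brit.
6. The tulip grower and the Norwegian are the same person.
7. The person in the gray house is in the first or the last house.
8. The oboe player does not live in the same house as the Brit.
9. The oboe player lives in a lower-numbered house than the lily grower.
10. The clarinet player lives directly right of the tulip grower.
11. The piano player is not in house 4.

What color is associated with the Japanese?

The clarinet player is narrowed to house 3 or 4; consider each.
Placing it in house 4 leads to a contradiction, so it's in house 3.
Clue 10 places the tulip grower in house 2.
House 4 instrument: only guitar fits.
By clue 6, the Norwegian is in house 2.
House 3's color must be blue (nothing else left).
House 1 nationality: only Brit fits.
Clue 4 places the Japanese in house 4.
By clue 5, the person in the purple house is in house 1.
Clue 8: the oboe player is in house 2.
House 1's instrument must be piano (nothing else left).
House 2 color: only brown fits.
The only color still possible for house 4 is gray.
The only nationality still possible for house 3 is Brazilian.
From clue 1, the dahlia grower must be in house 1.
Clue 3: the lily grower is in house 4.
That leaves sunflower as the flower for house 3.
So: house 1 = piano/purple/dahlia/Brit, house 2 = oboe/brown/tulip/Norwegian, house 3 = clarinet/blue/sunflower/Brazilian, house 4 = guitar/gray/lily/Japanese.

gray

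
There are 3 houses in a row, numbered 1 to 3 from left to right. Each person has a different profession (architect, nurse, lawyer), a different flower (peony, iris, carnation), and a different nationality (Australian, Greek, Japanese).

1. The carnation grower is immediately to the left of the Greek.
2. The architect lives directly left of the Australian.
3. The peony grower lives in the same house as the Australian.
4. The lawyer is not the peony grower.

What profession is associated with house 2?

architect

House 1's nationality must be Japanese (nothing else left).
The architect is narrowed to house 1 or 2; consider each.
Placing it in house 1 leads to a contradiction, so it's in house 2.
Clue 2: the Australian is in house 3.
Clue 3: the peony grower is in house 3.
So house 1 gets lawyer for profession.
House 3 profession: only nurse fits.
The only nationality still possible for house 2 is Greek.
By clue 1, the carnation grower is in house 1.
House 2's flower must be iris (nothing else left).
So: house 1 = lawyer/carnation/Japanese, house 2 = architect/iris/Greek, house 3 = nurse/peony/Australian.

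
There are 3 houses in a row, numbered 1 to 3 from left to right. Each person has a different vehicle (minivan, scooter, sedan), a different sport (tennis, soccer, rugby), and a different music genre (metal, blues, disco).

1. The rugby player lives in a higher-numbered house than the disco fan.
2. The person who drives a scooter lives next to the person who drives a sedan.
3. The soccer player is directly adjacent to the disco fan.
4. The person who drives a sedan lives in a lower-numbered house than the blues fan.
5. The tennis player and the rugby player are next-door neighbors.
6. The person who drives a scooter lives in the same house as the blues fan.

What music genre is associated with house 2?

disco

The person who drives a scooter is narrowed to house 2 or 3; consider each.
Placing it in house 2 leads to a contradiction, so it's in house 3.
From clue 2, the person who drives a sedan must be in house 2.
Clue 4 places the blues fan in house 3.
House 1 vehicle: only minivan fits.
The rugby player is narrowed to house 2 or 3; consider each.
Placing it in house 2 leads to a contradiction, so it's in house 3.
The tennis player is in house 2 (clue 5).
That leaves soccer as the sport for house 1.
The disco fan is in house 2 (clue 3).
That leaves metal as the music genre for house 1.
So: house 1 = minivan/soccer/metal, house 2 = sedan/tennis/disco, house 3 = scooter/rugby/blues.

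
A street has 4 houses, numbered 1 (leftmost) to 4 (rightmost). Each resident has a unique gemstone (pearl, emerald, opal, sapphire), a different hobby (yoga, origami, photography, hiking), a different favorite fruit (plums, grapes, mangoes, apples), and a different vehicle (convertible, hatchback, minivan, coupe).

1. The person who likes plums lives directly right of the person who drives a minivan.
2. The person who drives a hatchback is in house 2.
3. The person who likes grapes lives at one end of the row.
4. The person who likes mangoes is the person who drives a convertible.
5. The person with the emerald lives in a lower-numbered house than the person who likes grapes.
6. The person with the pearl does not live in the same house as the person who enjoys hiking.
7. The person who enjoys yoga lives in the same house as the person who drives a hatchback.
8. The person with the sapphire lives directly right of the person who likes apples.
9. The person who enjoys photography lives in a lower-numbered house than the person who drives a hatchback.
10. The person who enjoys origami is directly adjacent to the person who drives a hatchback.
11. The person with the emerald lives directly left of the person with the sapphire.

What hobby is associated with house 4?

hiking

From clue 2, the person who drives a hatchback must be in house 2.
Clue 5: the person who likes grapes is in house 4.
By clue 7, the person who enjoys yoga is in house 2.
The person who enjoys photography is in house 1 (clue 9).
The only hobby still possible for house 4 is hiking.
The person who likes plums is in house 2 (clue 1).
Clue 1 places the person who drives a minivan in house 1.
That leaves origami as the hobby for house 3.
So house 4 gets coupe for vehicle.
Clue 4: the person who likes mangoes is in house 3.
House 1 favorite fruit: only apples fits.
The only vehicle still possible for house 3 is convertible.
The person with the sapphire is in house 2 (clue 8).
By clue 11, the person with the emerald is in house 1.
So house 4 gets opal for gemstone.
House 3 gemstone: only pearl fits.
So: house 1 = emerald/photography/apples/minivan, house 2 = sapphire/yoga/plums/hatchback, house 3 = pearl/origami/mangoes/convertible, house 4 = opal/hiking/grapes/coupe.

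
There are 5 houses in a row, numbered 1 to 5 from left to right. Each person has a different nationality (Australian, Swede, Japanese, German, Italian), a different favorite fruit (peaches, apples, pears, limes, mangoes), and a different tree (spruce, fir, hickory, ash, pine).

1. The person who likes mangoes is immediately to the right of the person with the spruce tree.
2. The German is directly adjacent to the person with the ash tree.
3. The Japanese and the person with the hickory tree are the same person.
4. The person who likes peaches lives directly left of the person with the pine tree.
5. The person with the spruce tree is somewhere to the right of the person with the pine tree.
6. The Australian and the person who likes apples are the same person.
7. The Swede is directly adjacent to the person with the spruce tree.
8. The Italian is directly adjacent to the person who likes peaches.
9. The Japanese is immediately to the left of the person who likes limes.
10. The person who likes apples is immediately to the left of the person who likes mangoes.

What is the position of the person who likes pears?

5

The Australian is narrowed to house 3 or 4; consider each.
Placing it in house 4 leads to a contradiction, so it's in house 3.
Clue 6: the person who likes apples is in house 3.
By clue 10, the person who likes mangoes is in house 4.
From clue 1, the person with the spruce tree must be in house 3.
The person with the pine tree is in house 2 (clue 5).
The only nationality still possible for house 5 is German.
Clue 2: the person with the ash tree is in house 4.
Clue 4: the person who likes peaches is in house 1.
From clue 8, the Italian must be in house 2.
So house 1 gets Japanese for nationality.
That leaves Swede as the nationality for house 4.
So house 5 gets fir for tree.
Clue 9: the person who likes limes is in house 2.
The only favorite fruit still possible for house 5 is pears.
House 1 tree: only hickory fits.
So: house 1 = Japanese/peaches/hickory, house 2 = Italian/limes/pine, house 3 = Australian/apples/spruce, house 4 = Swede/mangoes/ash, house 5 = German/pears/fir.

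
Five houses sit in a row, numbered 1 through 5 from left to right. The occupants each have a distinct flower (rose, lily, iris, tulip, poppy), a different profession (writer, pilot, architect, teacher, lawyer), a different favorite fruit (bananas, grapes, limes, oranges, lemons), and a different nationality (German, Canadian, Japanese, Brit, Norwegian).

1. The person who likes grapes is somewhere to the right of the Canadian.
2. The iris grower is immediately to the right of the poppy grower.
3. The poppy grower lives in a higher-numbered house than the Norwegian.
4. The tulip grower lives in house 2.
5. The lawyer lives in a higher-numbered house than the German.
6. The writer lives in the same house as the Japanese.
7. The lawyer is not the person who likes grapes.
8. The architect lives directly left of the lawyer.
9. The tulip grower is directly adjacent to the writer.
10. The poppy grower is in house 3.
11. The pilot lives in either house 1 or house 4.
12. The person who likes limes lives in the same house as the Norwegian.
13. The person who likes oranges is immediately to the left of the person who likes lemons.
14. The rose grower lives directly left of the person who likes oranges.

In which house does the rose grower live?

The tulip grower is in house 2 (clue 4).
The poppy grower is in house 3 (clue 10).
Clue 2 places the iris grower in house 4.
Clue 14: the person who likes oranges is in house 2.
The only flower still possible for house 1 is rose.
So house 5 gets lily for flower.
So house 5 gets Brit for nationality.
Clue 12: the Norwegian is in house 1.
Clue 13: the person who likes lemons is in house 3.
That leaves limes as the favorite fruit for house 1.
By clue 6, the writer is in house 3.
The only nationality still possible for house 3 is Japanese.
The architect is in house 4 (clue 8).
The lawyer is in house 5 (clue 8).
House 2 profession: only teacher fits.
The person who likes grapes is in house 4 (clue 7).
House 1 profession: only pilot fits.
House 5 favorite fruit: only bananas fits.
Clue 1 places the Canadian in house 2.
House 4's nationality must be German (nothing else left).
So: house 1 = rose/pilot/limes/Norwegian, house 2 = tulip/teacher/oranges/Canadian, house 3 = poppy/writer/lemons/Japanese, house 4 = iris/architect/grapes/German, house 5 = lily/lawyer/bananas/Brit.

1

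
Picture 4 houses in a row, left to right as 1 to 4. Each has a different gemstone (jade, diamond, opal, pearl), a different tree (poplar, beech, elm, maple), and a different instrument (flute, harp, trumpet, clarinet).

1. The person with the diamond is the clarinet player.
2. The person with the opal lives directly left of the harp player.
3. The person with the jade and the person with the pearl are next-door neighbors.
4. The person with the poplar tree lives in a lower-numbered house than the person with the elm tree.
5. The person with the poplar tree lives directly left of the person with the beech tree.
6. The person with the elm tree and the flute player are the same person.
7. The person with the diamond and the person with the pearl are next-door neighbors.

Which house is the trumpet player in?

1

The person with the opal is narrowed to house 1 or 2 or 3; consider each.
Placing it in house 2 and house 3 leads to a contradiction, so it's in house 1.
Clue 2 places the harp player in house 2.
The only instrument still possible for house 1 is trumpet.
The person with the diamond is narrowed to house 3 or 4; consider each.
Placing it in house 3 leads to a contradiction, so it's in house 4.
By clue 1, the clarinet player is in house 4.
From clue 7, the person with the pearl must be in house 3.
House 2's gemstone must be jade (nothing else left).
So house 3 gets flute for instrument.
Clue 6: the person with the elm tree is in house 3.
From clue 5, the person with the poplar tree must be in house 1.
From clue 5, the person with the beech tree must be in house 2.
That leaves maple as the tree for house 4.
So: house 1 = opal/poplar/trumpet, house 2 = jade/beech/harp, house 3 = pearl/elm/flute, house 4 = diamond/maple/clarinet.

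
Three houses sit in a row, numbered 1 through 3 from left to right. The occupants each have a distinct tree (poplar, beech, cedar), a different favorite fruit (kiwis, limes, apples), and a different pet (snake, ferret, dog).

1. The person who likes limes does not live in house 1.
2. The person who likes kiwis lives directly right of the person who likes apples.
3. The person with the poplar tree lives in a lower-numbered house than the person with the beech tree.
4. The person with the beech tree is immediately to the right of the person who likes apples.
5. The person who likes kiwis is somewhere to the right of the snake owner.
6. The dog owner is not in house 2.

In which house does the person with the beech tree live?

That leaves apples as the favorite fruit for house 1.
Clue 2: the person who likes kiwis is in house 2.
Clue 4: the person with the beech tree is in house 2.
The snake owner is in house 1 (clue 5).
House 3's tree must be cedar (nothing else left).
House 3 favorite fruit: only limes fits.
House 2's pet must be ferret (nothing else left).
So house 3 gets dog for pet.
The only tree still possible for house 1 is poplar.
So: house 1 = poplar/apples/snake, house 2 = beech/kiwis/ferret, house 3 = cedar/limes/dog.

2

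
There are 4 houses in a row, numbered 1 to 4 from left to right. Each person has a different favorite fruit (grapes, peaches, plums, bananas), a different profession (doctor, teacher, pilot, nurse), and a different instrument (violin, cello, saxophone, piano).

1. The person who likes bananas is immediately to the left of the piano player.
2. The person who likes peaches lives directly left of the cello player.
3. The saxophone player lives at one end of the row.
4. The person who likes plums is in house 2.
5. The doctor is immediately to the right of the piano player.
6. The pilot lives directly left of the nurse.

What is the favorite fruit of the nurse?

Clue 4: the person who likes plums is in house 2.
The only favorite fruit still possible for house 4 is grapes.
The person who likes bananas is in house 1 (clue 1).
Clue 1 places the piano player in house 2.
The doctor is in house 3 (clue 5).
House 3 favorite fruit: only peaches fits.
The only instrument still possible for house 3 is violin.
From clue 6, the pilot must be in house 1.
Clue 6 places the nurse in house 2.
House 4 profession: only teacher fits.
So house 1 gets saxophone for instrument.
So house 4 gets cello for instrument.
So: house 1 = bananas/pilot/saxophone, house 2 = plums/nurse/piano, house 3 = peaches/doctor/violin, house 4 = grapes/teacher/cello.

plums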